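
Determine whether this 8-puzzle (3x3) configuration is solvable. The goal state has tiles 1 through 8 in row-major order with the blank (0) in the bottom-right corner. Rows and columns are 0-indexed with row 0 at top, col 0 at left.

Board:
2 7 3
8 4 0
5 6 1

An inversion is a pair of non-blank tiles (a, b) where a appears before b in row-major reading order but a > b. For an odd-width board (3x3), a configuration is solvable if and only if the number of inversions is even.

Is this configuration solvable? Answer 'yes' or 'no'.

Inversions (pairs i<j in row-major order where tile[i] > tile[j] > 0): 14
14 is even, so the puzzle is solvable.

Answer: yes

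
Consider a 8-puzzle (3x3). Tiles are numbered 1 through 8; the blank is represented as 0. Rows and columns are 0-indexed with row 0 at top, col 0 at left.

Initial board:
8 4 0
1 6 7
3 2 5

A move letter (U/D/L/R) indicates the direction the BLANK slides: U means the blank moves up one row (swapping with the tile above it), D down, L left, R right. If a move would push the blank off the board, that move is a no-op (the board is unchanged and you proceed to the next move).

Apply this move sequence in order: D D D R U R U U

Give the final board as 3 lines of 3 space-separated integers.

Answer: 8 4 0
1 6 7
3 2 5

Derivation:
After move 1 (D):
8 4 7
1 6 0
3 2 5

After move 2 (D):
8 4 7
1 6 5
3 2 0

After move 3 (D):
8 4 7
1 6 5
3 2 0

After move 4 (R):
8 4 7
1 6 5
3 2 0

After move 5 (U):
8 4 7
1 6 0
3 2 5

After move 6 (R):
8 4 7
1 6 0
3 2 5

After move 7 (U):
8 4 0
1 6 7
3 2 5

After move 8 (U):
8 4 0
1 6 7
3 2 5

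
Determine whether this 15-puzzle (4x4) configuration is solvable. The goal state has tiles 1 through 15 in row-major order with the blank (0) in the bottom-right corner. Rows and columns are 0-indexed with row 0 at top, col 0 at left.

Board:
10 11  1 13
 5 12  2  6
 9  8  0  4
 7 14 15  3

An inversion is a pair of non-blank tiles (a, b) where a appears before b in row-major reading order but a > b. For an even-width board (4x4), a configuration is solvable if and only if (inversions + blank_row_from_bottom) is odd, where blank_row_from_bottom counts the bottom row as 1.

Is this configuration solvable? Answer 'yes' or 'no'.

Answer: no

Derivation:
Inversions: 50
Blank is in row 2 (0-indexed from top), which is row 2 counting from the bottom (bottom = 1).
50 + 2 = 52, which is even, so the puzzle is not solvable.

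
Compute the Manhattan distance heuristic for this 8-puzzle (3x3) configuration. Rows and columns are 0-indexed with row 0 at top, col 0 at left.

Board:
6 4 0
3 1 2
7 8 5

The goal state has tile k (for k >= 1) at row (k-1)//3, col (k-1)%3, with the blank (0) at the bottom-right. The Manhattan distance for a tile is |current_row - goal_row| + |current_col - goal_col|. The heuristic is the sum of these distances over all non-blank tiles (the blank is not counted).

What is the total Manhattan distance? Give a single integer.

Answer: 14

Derivation:
Tile 6: (0,0)->(1,2) = 3
Tile 4: (0,1)->(1,0) = 2
Tile 3: (1,0)->(0,2) = 3
Tile 1: (1,1)->(0,0) = 2
Tile 2: (1,2)->(0,1) = 2
Tile 7: (2,0)->(2,0) = 0
Tile 8: (2,1)->(2,1) = 0
Tile 5: (2,2)->(1,1) = 2
Sum: 3 + 2 + 3 + 2 + 2 + 0 + 0 + 2 = 14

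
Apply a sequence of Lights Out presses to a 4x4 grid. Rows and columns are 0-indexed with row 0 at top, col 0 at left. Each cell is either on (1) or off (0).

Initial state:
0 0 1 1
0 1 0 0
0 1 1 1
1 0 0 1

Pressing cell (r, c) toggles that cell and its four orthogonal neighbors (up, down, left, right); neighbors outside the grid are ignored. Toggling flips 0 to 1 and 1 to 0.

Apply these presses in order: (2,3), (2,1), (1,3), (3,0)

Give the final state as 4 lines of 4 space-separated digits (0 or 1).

Answer: 0 0 1 0
0 0 1 0
0 0 1 1
0 0 0 0

Derivation:
After press 1 at (2,3):
0 0 1 1
0 1 0 1
0 1 0 0
1 0 0 0

After press 2 at (2,1):
0 0 1 1
0 0 0 1
1 0 1 0
1 1 0 0

After press 3 at (1,3):
0 0 1 0
0 0 1 0
1 0 1 1
1 1 0 0

After press 4 at (3,0):
0 0 1 0
0 0 1 0
0 0 1 1
0 0 0 0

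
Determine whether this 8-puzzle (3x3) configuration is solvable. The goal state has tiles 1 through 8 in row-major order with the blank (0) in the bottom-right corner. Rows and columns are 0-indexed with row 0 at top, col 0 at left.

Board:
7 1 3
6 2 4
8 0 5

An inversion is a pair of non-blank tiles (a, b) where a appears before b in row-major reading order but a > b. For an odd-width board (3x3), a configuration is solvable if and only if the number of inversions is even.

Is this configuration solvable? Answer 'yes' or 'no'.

Inversions (pairs i<j in row-major order where tile[i] > tile[j] > 0): 11
11 is odd, so the puzzle is not solvable.

Answer: no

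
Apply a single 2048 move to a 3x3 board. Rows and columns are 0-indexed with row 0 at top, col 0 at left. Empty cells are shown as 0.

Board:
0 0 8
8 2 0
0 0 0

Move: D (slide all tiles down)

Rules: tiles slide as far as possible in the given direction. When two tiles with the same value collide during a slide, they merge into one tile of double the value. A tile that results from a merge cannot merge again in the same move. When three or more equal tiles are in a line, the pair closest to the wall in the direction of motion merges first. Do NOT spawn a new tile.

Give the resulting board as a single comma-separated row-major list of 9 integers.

Answer: 0, 0, 0, 0, 0, 0, 8, 2, 8

Derivation:
Slide down:
col 0: [0, 8, 0] -> [0, 0, 8]
col 1: [0, 2, 0] -> [0, 0, 2]
col 2: [8, 0, 0] -> [0, 0, 8]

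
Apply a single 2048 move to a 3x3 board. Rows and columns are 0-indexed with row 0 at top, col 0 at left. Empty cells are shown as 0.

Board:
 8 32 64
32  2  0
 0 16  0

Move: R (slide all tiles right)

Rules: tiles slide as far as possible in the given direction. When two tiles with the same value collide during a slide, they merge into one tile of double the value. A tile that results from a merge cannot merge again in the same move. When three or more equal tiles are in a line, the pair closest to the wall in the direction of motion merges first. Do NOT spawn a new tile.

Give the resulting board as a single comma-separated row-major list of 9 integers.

Slide right:
row 0: [8, 32, 64] -> [8, 32, 64]
row 1: [32, 2, 0] -> [0, 32, 2]
row 2: [0, 16, 0] -> [0, 0, 16]

Answer: 8, 32, 64, 0, 32, 2, 0, 0, 16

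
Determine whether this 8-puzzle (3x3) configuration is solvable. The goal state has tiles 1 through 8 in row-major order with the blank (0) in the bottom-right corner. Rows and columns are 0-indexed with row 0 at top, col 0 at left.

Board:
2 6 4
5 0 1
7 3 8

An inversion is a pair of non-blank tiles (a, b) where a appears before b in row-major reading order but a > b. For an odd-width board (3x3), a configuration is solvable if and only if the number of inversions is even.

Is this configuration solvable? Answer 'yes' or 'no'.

Answer: yes

Derivation:
Inversions (pairs i<j in row-major order where tile[i] > tile[j] > 0): 10
10 is even, so the puzzle is solvable.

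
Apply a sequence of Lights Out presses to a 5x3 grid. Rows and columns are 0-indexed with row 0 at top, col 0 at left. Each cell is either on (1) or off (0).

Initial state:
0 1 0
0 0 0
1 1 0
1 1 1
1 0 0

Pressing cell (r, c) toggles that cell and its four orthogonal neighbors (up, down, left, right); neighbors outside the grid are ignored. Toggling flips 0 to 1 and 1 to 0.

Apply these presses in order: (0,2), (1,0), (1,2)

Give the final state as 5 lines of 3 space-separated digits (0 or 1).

After press 1 at (0,2):
0 0 1
0 0 1
1 1 0
1 1 1
1 0 0

After press 2 at (1,0):
1 0 1
1 1 1
0 1 0
1 1 1
1 0 0

After press 3 at (1,2):
1 0 0
1 0 0
0 1 1
1 1 1
1 0 0

Answer: 1 0 0
1 0 0
0 1 1
1 1 1
1 0 0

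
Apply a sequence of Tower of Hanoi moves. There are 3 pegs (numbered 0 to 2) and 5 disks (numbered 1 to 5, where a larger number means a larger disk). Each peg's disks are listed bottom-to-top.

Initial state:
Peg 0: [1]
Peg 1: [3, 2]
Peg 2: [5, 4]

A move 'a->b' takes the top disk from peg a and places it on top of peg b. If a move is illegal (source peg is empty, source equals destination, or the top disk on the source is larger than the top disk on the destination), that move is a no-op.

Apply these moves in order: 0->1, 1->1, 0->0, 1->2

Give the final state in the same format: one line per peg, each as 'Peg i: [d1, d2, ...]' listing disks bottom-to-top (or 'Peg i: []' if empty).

After move 1 (0->1):
Peg 0: []
Peg 1: [3, 2, 1]
Peg 2: [5, 4]

After move 2 (1->1):
Peg 0: []
Peg 1: [3, 2, 1]
Peg 2: [5, 4]

After move 3 (0->0):
Peg 0: []
Peg 1: [3, 2, 1]
Peg 2: [5, 4]

After move 4 (1->2):
Peg 0: []
Peg 1: [3, 2]
Peg 2: [5, 4, 1]

Answer: Peg 0: []
Peg 1: [3, 2]
Peg 2: [5, 4, 1]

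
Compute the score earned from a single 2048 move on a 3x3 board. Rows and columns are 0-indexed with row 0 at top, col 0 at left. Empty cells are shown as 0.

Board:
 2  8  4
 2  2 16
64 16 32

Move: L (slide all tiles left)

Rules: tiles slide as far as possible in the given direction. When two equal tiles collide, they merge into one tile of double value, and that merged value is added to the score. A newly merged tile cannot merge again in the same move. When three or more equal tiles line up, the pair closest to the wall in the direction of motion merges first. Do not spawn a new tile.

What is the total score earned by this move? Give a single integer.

Answer: 4

Derivation:
Slide left:
row 0: [2, 8, 4] -> [2, 8, 4]  score +0 (running 0)
row 1: [2, 2, 16] -> [4, 16, 0]  score +4 (running 4)
row 2: [64, 16, 32] -> [64, 16, 32]  score +0 (running 4)
Board after move:
 2  8  4
 4 16  0
64 16 32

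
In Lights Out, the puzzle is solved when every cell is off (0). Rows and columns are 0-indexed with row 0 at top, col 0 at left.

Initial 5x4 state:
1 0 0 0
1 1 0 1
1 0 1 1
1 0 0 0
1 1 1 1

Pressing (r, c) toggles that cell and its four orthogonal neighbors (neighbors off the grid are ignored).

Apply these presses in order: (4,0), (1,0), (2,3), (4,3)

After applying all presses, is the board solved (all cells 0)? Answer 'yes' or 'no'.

After press 1 at (4,0):
1 0 0 0
1 1 0 1
1 0 1 1
0 0 0 0
0 0 1 1

After press 2 at (1,0):
0 0 0 0
0 0 0 1
0 0 1 1
0 0 0 0
0 0 1 1

After press 3 at (2,3):
0 0 0 0
0 0 0 0
0 0 0 0
0 0 0 1
0 0 1 1

After press 4 at (4,3):
0 0 0 0
0 0 0 0
0 0 0 0
0 0 0 0
0 0 0 0

Lights still on: 0

Answer: yes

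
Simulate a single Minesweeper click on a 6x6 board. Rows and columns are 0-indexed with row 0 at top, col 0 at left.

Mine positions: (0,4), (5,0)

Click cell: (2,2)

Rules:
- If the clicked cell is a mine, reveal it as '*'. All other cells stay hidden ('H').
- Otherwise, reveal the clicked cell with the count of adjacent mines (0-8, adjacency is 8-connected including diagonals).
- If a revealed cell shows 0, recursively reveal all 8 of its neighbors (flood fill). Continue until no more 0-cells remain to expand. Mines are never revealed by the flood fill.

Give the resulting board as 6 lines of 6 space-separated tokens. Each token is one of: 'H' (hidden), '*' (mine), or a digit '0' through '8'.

0 0 0 1 H H
0 0 0 1 1 1
0 0 0 0 0 0
0 0 0 0 0 0
1 1 0 0 0 0
H 1 0 0 0 0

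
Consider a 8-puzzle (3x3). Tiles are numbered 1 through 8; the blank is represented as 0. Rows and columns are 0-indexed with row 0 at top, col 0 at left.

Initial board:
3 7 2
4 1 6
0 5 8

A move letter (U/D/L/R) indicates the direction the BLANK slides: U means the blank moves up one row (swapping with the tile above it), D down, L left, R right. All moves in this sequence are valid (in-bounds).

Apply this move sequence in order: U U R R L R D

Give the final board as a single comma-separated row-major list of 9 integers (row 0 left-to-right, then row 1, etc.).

After move 1 (U):
3 7 2
0 1 6
4 5 8

After move 2 (U):
0 7 2
3 1 6
4 5 8

After move 3 (R):
7 0 2
3 1 6
4 5 8

After move 4 (R):
7 2 0
3 1 6
4 5 8

After move 5 (L):
7 0 2
3 1 6
4 5 8

After move 6 (R):
7 2 0
3 1 6
4 5 8

After move 7 (D):
7 2 6
3 1 0
4 5 8

Answer: 7, 2, 6, 3, 1, 0, 4, 5, 8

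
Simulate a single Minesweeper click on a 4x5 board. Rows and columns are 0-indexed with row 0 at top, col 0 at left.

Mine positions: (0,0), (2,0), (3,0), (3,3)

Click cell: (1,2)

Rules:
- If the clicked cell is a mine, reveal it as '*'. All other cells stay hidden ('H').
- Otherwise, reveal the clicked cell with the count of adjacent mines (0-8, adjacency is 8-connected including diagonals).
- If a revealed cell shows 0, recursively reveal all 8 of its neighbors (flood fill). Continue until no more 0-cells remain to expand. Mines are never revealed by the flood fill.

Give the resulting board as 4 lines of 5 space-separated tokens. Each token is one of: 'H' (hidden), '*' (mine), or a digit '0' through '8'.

H 1 0 0 0
H 2 0 0 0
H 2 1 1 1
H H H H H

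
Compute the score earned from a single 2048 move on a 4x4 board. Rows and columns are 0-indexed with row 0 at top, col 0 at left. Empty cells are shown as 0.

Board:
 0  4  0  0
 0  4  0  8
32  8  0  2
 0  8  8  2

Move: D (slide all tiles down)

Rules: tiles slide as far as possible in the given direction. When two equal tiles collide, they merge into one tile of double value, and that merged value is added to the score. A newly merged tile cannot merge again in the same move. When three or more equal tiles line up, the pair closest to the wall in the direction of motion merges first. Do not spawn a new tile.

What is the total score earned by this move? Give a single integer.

Answer: 28

Derivation:
Slide down:
col 0: [0, 0, 32, 0] -> [0, 0, 0, 32]  score +0 (running 0)
col 1: [4, 4, 8, 8] -> [0, 0, 8, 16]  score +24 (running 24)
col 2: [0, 0, 0, 8] -> [0, 0, 0, 8]  score +0 (running 24)
col 3: [0, 8, 2, 2] -> [0, 0, 8, 4]  score +4 (running 28)
Board after move:
 0  0  0  0
 0  0  0  0
 0  8  0  8
32 16  8  4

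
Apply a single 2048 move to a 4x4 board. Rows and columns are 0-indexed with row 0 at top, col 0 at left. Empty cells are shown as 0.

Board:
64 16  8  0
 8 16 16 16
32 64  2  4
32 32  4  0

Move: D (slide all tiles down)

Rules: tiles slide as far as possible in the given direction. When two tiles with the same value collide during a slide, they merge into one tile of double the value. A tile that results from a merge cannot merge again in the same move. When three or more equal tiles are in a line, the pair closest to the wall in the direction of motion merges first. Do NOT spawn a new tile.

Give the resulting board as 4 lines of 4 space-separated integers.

Slide down:
col 0: [64, 8, 32, 32] -> [0, 64, 8, 64]
col 1: [16, 16, 64, 32] -> [0, 32, 64, 32]
col 2: [8, 16, 2, 4] -> [8, 16, 2, 4]
col 3: [0, 16, 4, 0] -> [0, 0, 16, 4]

Answer:  0  0  8  0
64 32 16  0
 8 64  2 16
64 32  4  4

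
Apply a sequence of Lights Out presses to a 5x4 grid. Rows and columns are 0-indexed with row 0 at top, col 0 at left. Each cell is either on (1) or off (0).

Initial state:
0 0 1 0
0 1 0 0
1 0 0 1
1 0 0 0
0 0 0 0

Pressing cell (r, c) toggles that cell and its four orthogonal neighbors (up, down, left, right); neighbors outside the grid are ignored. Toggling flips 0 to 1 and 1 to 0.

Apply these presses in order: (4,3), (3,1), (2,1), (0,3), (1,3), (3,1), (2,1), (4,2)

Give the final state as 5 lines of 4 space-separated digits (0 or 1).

Answer: 0 0 0 0
0 1 1 0
1 0 0 0
1 0 1 1
0 1 0 0

Derivation:
After press 1 at (4,3):
0 0 1 0
0 1 0 0
1 0 0 1
1 0 0 1
0 0 1 1

After press 2 at (3,1):
0 0 1 0
0 1 0 0
1 1 0 1
0 1 1 1
0 1 1 1

After press 3 at (2,1):
0 0 1 0
0 0 0 0
0 0 1 1
0 0 1 1
0 1 1 1

After press 4 at (0,3):
0 0 0 1
0 0 0 1
0 0 1 1
0 0 1 1
0 1 1 1

After press 5 at (1,3):
0 0 0 0
0 0 1 0
0 0 1 0
0 0 1 1
0 1 1 1

After press 6 at (3,1):
0 0 0 0
0 0 1 0
0 1 1 0
1 1 0 1
0 0 1 1

After press 7 at (2,1):
0 0 0 0
0 1 1 0
1 0 0 0
1 0 0 1
0 0 1 1

After press 8 at (4,2):
0 0 0 0
0 1 1 0
1 0 0 0
1 0 1 1
0 1 0 0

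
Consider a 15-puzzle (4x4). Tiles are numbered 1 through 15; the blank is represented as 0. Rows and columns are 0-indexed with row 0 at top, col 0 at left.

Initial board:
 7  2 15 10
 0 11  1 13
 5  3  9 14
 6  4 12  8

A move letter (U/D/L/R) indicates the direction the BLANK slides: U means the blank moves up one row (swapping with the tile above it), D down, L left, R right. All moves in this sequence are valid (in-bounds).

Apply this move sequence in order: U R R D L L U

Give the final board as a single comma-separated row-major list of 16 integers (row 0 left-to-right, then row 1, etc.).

Answer: 0, 15, 1, 10, 2, 7, 11, 13, 5, 3, 9, 14, 6, 4, 12, 8

Derivation:
After move 1 (U):
 0  2 15 10
 7 11  1 13
 5  3  9 14
 6  4 12  8

After move 2 (R):
 2  0 15 10
 7 11  1 13
 5  3  9 14
 6  4 12  8

After move 3 (R):
 2 15  0 10
 7 11  1 13
 5  3  9 14
 6  4 12  8

After move 4 (D):
 2 15  1 10
 7 11  0 13
 5  3  9 14
 6  4 12  8

After move 5 (L):
 2 15  1 10
 7  0 11 13
 5  3  9 14
 6  4 12  8

After move 6 (L):
 2 15  1 10
 0  7 11 13
 5  3  9 14
 6  4 12  8

After move 7 (U):
 0 15  1 10
 2  7 11 13
 5  3  9 14
 6  4 12  8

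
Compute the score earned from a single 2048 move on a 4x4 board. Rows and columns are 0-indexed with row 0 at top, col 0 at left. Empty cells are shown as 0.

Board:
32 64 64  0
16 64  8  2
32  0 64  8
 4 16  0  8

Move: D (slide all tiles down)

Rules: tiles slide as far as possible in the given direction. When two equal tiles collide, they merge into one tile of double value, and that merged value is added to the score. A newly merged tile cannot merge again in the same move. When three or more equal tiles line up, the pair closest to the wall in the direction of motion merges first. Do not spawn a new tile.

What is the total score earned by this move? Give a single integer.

Answer: 144

Derivation:
Slide down:
col 0: [32, 16, 32, 4] -> [32, 16, 32, 4]  score +0 (running 0)
col 1: [64, 64, 0, 16] -> [0, 0, 128, 16]  score +128 (running 128)
col 2: [64, 8, 64, 0] -> [0, 64, 8, 64]  score +0 (running 128)
col 3: [0, 2, 8, 8] -> [0, 0, 2, 16]  score +16 (running 144)
Board after move:
 32   0   0   0
 16   0  64   0
 32 128   8   2
  4  16  64  16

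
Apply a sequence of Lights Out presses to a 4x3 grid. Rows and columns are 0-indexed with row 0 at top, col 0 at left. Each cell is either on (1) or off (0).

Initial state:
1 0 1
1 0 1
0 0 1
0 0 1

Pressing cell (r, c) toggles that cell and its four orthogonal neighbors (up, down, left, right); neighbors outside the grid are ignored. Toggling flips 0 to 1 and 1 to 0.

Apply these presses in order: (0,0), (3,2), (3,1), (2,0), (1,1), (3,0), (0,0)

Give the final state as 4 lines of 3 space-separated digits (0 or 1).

After press 1 at (0,0):
0 1 1
0 0 1
0 0 1
0 0 1

After press 2 at (3,2):
0 1 1
0 0 1
0 0 0
0 1 0

After press 3 at (3,1):
0 1 1
0 0 1
0 1 0
1 0 1

After press 4 at (2,0):
0 1 1
1 0 1
1 0 0
0 0 1

After press 5 at (1,1):
0 0 1
0 1 0
1 1 0
0 0 1

After press 6 at (3,0):
0 0 1
0 1 0
0 1 0
1 1 1

After press 7 at (0,0):
1 1 1
1 1 0
0 1 0
1 1 1

Answer: 1 1 1
1 1 0
0 1 0
1 1 1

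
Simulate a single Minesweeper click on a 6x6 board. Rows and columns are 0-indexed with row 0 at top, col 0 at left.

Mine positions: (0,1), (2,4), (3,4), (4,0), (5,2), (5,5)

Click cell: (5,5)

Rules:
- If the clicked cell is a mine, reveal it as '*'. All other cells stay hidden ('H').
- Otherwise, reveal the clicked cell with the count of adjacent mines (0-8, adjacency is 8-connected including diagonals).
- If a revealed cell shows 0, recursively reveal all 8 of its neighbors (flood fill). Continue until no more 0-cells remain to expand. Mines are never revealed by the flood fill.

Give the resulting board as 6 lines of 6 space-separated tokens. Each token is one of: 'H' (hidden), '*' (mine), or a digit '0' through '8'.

H H H H H H
H H H H H H
H H H H H H
H H H H H H
H H H H H H
H H H H H *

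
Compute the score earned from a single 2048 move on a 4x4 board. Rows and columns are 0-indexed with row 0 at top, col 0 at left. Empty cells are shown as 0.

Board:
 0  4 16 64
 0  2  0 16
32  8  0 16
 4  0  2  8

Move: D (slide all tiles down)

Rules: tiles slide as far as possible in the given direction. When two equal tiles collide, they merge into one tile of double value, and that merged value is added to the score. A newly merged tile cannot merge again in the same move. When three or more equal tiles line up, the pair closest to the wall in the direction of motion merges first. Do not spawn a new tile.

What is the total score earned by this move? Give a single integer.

Answer: 32

Derivation:
Slide down:
col 0: [0, 0, 32, 4] -> [0, 0, 32, 4]  score +0 (running 0)
col 1: [4, 2, 8, 0] -> [0, 4, 2, 8]  score +0 (running 0)
col 2: [16, 0, 0, 2] -> [0, 0, 16, 2]  score +0 (running 0)
col 3: [64, 16, 16, 8] -> [0, 64, 32, 8]  score +32 (running 32)
Board after move:
 0  0  0  0
 0  4  0 64
32  2 16 32
 4  8  2  8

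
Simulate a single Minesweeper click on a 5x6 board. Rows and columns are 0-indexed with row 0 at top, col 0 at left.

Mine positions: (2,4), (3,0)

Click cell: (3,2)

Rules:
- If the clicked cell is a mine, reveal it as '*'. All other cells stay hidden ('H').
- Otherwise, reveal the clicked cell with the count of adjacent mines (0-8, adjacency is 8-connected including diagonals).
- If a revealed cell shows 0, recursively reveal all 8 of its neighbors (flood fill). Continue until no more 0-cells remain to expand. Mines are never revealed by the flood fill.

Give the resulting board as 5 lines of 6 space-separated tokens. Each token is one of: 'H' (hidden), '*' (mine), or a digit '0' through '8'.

0 0 0 0 0 0
0 0 0 1 1 1
1 1 0 1 H H
H 1 0 1 1 1
H 1 0 0 0 0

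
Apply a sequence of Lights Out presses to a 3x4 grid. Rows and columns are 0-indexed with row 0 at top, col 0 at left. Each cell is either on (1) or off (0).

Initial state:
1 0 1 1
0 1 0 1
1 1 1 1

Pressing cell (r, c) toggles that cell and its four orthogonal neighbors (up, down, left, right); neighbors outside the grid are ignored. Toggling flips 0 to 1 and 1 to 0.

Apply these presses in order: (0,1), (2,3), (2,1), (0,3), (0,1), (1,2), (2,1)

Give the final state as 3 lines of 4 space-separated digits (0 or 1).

Answer: 1 0 1 0
0 0 1 0
1 1 1 0

Derivation:
After press 1 at (0,1):
0 1 0 1
0 0 0 1
1 1 1 1

After press 2 at (2,3):
0 1 0 1
0 0 0 0
1 1 0 0

After press 3 at (2,1):
0 1 0 1
0 1 0 0
0 0 1 0

After press 4 at (0,3):
0 1 1 0
0 1 0 1
0 0 1 0

After press 5 at (0,1):
1 0 0 0
0 0 0 1
0 0 1 0

After press 6 at (1,2):
1 0 1 0
0 1 1 0
0 0 0 0

After press 7 at (2,1):
1 0 1 0
0 0 1 0
1 1 1 0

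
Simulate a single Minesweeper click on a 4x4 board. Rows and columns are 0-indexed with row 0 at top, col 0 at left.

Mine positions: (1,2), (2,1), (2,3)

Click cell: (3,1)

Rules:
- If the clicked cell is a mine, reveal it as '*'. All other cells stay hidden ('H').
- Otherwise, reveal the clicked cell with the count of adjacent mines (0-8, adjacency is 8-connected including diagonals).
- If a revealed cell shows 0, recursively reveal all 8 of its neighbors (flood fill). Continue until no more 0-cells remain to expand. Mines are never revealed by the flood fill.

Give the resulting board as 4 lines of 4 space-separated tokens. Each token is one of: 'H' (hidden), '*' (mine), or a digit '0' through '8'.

H H H H
H H H H
H H H H
H 1 H H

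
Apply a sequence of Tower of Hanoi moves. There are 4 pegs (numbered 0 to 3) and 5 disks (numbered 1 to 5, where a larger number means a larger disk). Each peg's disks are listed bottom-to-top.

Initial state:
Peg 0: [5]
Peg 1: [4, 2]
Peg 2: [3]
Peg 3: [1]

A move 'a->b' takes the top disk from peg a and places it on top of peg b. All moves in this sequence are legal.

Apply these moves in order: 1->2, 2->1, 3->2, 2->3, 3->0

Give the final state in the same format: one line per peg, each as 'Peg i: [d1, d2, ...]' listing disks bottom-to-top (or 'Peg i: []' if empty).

After move 1 (1->2):
Peg 0: [5]
Peg 1: [4]
Peg 2: [3, 2]
Peg 3: [1]

After move 2 (2->1):
Peg 0: [5]
Peg 1: [4, 2]
Peg 2: [3]
Peg 3: [1]

After move 3 (3->2):
Peg 0: [5]
Peg 1: [4, 2]
Peg 2: [3, 1]
Peg 3: []

After move 4 (2->3):
Peg 0: [5]
Peg 1: [4, 2]
Peg 2: [3]
Peg 3: [1]

After move 5 (3->0):
Peg 0: [5, 1]
Peg 1: [4, 2]
Peg 2: [3]
Peg 3: []

Answer: Peg 0: [5, 1]
Peg 1: [4, 2]
Peg 2: [3]
Peg 3: []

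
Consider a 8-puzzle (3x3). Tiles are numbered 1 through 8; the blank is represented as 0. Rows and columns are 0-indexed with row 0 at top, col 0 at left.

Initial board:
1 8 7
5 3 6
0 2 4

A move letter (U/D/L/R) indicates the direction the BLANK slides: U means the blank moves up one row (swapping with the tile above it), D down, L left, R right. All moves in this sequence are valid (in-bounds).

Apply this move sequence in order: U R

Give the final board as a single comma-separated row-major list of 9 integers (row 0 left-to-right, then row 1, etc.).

After move 1 (U):
1 8 7
0 3 6
5 2 4

After move 2 (R):
1 8 7
3 0 6
5 2 4

Answer: 1, 8, 7, 3, 0, 6, 5, 2, 4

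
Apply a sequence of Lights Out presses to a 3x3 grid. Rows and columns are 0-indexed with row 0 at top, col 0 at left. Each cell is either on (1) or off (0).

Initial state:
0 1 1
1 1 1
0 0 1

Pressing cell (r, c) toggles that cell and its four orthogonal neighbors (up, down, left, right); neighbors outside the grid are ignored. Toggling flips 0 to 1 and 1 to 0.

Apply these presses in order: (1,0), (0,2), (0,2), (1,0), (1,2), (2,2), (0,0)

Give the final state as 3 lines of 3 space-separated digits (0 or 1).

After press 1 at (1,0):
1 1 1
0 0 1
1 0 1

After press 2 at (0,2):
1 0 0
0 0 0
1 0 1

After press 3 at (0,2):
1 1 1
0 0 1
1 0 1

After press 4 at (1,0):
0 1 1
1 1 1
0 0 1

After press 5 at (1,2):
0 1 0
1 0 0
0 0 0

After press 6 at (2,2):
0 1 0
1 0 1
0 1 1

After press 7 at (0,0):
1 0 0
0 0 1
0 1 1

Answer: 1 0 0
0 0 1
0 1 1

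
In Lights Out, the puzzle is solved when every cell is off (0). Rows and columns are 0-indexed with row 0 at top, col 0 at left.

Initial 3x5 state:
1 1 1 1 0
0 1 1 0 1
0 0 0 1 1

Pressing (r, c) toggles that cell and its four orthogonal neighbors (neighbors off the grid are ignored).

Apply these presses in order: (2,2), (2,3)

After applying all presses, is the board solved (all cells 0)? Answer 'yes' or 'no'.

Answer: no

Derivation:
After press 1 at (2,2):
1 1 1 1 0
0 1 0 0 1
0 1 1 0 1

After press 2 at (2,3):
1 1 1 1 0
0 1 0 1 1
0 1 0 1 0

Lights still on: 9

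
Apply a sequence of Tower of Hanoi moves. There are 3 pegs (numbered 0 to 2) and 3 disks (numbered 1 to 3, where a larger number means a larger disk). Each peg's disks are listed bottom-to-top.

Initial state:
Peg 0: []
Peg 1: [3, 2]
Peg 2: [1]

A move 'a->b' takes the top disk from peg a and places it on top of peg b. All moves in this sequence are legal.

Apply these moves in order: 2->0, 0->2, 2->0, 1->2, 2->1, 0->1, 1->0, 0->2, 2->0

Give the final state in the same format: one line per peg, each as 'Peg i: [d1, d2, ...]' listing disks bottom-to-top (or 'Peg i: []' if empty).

Answer: Peg 0: [1]
Peg 1: [3, 2]
Peg 2: []

Derivation:
After move 1 (2->0):
Peg 0: [1]
Peg 1: [3, 2]
Peg 2: []

After move 2 (0->2):
Peg 0: []
Peg 1: [3, 2]
Peg 2: [1]

After move 3 (2->0):
Peg 0: [1]
Peg 1: [3, 2]
Peg 2: []

After move 4 (1->2):
Peg 0: [1]
Peg 1: [3]
Peg 2: [2]

After move 5 (2->1):
Peg 0: [1]
Peg 1: [3, 2]
Peg 2: []

After move 6 (0->1):
Peg 0: []
Peg 1: [3, 2, 1]
Peg 2: []

After move 7 (1->0):
Peg 0: [1]
Peg 1: [3, 2]
Peg 2: []

After move 8 (0->2):
Peg 0: []
Peg 1: [3, 2]
Peg 2: [1]

After move 9 (2->0):
Peg 0: [1]
Peg 1: [3, 2]
Peg 2: []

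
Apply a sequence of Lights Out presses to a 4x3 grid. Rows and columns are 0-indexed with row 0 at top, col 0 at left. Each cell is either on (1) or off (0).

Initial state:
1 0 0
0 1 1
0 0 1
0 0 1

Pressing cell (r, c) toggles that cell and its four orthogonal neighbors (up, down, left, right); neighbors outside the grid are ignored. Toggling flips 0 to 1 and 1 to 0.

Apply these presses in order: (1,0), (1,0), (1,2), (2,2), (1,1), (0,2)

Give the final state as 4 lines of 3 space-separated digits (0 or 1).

Answer: 1 0 0
1 1 1
0 0 1
0 0 0

Derivation:
After press 1 at (1,0):
0 0 0
1 0 1
1 0 1
0 0 1

After press 2 at (1,0):
1 0 0
0 1 1
0 0 1
0 0 1

After press 3 at (1,2):
1 0 1
0 0 0
0 0 0
0 0 1

After press 4 at (2,2):
1 0 1
0 0 1
0 1 1
0 0 0

After press 5 at (1,1):
1 1 1
1 1 0
0 0 1
0 0 0

After press 6 at (0,2):
1 0 0
1 1 1
0 0 1
0 0 0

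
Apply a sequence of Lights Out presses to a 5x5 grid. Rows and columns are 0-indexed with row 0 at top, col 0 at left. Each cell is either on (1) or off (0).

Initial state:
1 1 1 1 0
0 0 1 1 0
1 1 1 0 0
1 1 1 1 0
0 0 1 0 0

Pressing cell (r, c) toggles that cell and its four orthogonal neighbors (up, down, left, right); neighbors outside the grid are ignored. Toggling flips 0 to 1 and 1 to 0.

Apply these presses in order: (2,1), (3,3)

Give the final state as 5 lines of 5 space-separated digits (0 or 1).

After press 1 at (2,1):
1 1 1 1 0
0 1 1 1 0
0 0 0 0 0
1 0 1 1 0
0 0 1 0 0

After press 2 at (3,3):
1 1 1 1 0
0 1 1 1 0
0 0 0 1 0
1 0 0 0 1
0 0 1 1 0

Answer: 1 1 1 1 0
0 1 1 1 0
0 0 0 1 0
1 0 0 0 1
0 0 1 1 0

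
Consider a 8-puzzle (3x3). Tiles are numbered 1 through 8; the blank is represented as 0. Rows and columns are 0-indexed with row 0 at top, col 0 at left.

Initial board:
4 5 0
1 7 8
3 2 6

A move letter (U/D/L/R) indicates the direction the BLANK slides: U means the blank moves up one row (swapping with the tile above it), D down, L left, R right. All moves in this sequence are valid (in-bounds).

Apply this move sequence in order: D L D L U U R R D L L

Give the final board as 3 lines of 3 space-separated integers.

After move 1 (D):
4 5 8
1 7 0
3 2 6

After move 2 (L):
4 5 8
1 0 7
3 2 6

After move 3 (D):
4 5 8
1 2 7
3 0 6

After move 4 (L):
4 5 8
1 2 7
0 3 6

After move 5 (U):
4 5 8
0 2 7
1 3 6

After move 6 (U):
0 5 8
4 2 7
1 3 6

After move 7 (R):
5 0 8
4 2 7
1 3 6

After move 8 (R):
5 8 0
4 2 7
1 3 6

After move 9 (D):
5 8 7
4 2 0
1 3 6

After move 10 (L):
5 8 7
4 0 2
1 3 6

After move 11 (L):
5 8 7
0 4 2
1 3 6

Answer: 5 8 7
0 4 2
1 3 6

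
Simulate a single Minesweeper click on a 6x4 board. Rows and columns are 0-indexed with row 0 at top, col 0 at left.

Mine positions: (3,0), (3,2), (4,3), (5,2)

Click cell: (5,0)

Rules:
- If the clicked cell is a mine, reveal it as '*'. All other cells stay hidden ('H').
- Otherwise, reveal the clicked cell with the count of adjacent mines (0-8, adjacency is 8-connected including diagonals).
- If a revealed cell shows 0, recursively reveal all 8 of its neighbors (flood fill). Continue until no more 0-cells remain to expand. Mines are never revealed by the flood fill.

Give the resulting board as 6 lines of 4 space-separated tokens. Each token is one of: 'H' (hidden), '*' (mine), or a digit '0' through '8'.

H H H H
H H H H
H H H H
H H H H
1 3 H H
0 1 H H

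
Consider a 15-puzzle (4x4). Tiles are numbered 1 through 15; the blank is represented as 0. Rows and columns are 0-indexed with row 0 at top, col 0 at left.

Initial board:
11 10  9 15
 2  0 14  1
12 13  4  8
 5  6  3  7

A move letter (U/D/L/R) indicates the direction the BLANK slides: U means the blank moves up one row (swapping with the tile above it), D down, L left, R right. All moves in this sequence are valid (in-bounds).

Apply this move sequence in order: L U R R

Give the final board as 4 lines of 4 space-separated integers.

After move 1 (L):
11 10  9 15
 0  2 14  1
12 13  4  8
 5  6  3  7

After move 2 (U):
 0 10  9 15
11  2 14  1
12 13  4  8
 5  6  3  7

After move 3 (R):
10  0  9 15
11  2 14  1
12 13  4  8
 5  6  3  7

After move 4 (R):
10  9  0 15
11  2 14  1
12 13  4  8
 5  6  3  7

Answer: 10  9  0 15
11  2 14  1
12 13  4  8
 5  6  3  7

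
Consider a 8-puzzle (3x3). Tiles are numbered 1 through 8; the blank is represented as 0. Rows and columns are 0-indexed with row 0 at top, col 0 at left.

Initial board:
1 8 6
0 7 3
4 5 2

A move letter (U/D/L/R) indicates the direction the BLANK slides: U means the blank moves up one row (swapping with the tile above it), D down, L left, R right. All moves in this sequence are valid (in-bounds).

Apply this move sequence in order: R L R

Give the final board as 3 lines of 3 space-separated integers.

After move 1 (R):
1 8 6
7 0 3
4 5 2

After move 2 (L):
1 8 6
0 7 3
4 5 2

After move 3 (R):
1 8 6
7 0 3
4 5 2

Answer: 1 8 6
7 0 3
4 5 2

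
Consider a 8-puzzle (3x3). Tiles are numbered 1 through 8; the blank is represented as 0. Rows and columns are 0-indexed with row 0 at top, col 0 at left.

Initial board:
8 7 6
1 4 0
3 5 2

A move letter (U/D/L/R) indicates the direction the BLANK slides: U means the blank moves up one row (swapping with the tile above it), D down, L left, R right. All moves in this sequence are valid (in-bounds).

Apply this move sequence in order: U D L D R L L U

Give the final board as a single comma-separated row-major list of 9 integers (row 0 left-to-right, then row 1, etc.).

After move 1 (U):
8 7 0
1 4 6
3 5 2

After move 2 (D):
8 7 6
1 4 0
3 5 2

After move 3 (L):
8 7 6
1 0 4
3 5 2

After move 4 (D):
8 7 6
1 5 4
3 0 2

After move 5 (R):
8 7 6
1 5 4
3 2 0

After move 6 (L):
8 7 6
1 5 4
3 0 2

After move 7 (L):
8 7 6
1 5 4
0 3 2

After move 8 (U):
8 7 6
0 5 4
1 3 2

Answer: 8, 7, 6, 0, 5, 4, 1, 3, 2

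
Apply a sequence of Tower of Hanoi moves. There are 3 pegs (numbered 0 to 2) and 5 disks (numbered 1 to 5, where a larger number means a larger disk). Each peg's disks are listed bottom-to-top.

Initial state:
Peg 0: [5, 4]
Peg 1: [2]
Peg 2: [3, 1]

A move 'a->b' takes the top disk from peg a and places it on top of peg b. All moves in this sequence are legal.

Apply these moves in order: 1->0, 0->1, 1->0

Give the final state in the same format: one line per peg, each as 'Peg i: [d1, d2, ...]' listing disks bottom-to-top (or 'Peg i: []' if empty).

After move 1 (1->0):
Peg 0: [5, 4, 2]
Peg 1: []
Peg 2: [3, 1]

After move 2 (0->1):
Peg 0: [5, 4]
Peg 1: [2]
Peg 2: [3, 1]

After move 3 (1->0):
Peg 0: [5, 4, 2]
Peg 1: []
Peg 2: [3, 1]

Answer: Peg 0: [5, 4, 2]
Peg 1: []
Peg 2: [3, 1]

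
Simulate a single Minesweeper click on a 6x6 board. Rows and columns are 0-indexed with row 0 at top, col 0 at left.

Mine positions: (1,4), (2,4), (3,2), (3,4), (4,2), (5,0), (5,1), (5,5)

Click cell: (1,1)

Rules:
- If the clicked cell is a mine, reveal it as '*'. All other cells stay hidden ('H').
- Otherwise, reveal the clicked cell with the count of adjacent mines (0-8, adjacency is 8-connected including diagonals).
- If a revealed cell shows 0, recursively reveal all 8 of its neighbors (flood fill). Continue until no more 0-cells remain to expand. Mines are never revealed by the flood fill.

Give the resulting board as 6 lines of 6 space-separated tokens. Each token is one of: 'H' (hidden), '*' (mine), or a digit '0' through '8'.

0 0 0 1 H H
0 0 0 2 H H
0 1 1 4 H H
0 2 H H H H
2 4 H H H H
H H H H H H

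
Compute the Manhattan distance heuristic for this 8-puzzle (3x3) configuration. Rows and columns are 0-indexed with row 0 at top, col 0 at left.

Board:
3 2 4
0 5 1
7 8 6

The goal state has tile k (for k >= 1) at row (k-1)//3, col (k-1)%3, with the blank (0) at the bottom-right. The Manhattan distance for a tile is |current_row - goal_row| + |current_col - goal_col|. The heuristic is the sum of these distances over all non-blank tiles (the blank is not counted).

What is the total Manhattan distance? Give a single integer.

Answer: 9

Derivation:
Tile 3: (0,0)->(0,2) = 2
Tile 2: (0,1)->(0,1) = 0
Tile 4: (0,2)->(1,0) = 3
Tile 5: (1,1)->(1,1) = 0
Tile 1: (1,2)->(0,0) = 3
Tile 7: (2,0)->(2,0) = 0
Tile 8: (2,1)->(2,1) = 0
Tile 6: (2,2)->(1,2) = 1
Sum: 2 + 0 + 3 + 0 + 3 + 0 + 0 + 1 = 9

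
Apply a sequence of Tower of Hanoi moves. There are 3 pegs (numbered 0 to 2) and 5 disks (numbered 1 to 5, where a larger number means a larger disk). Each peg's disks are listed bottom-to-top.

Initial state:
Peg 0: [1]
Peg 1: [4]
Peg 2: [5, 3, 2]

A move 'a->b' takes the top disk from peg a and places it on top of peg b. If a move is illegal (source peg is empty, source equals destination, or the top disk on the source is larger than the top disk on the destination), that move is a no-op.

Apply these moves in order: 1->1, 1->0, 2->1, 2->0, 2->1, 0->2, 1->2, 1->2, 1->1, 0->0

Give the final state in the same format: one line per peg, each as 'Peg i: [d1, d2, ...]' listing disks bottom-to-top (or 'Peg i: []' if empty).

Answer: Peg 0: []
Peg 1: [4, 2]
Peg 2: [5, 3, 1]

Derivation:
After move 1 (1->1):
Peg 0: [1]
Peg 1: [4]
Peg 2: [5, 3, 2]

After move 2 (1->0):
Peg 0: [1]
Peg 1: [4]
Peg 2: [5, 3, 2]

After move 3 (2->1):
Peg 0: [1]
Peg 1: [4, 2]
Peg 2: [5, 3]

After move 4 (2->0):
Peg 0: [1]
Peg 1: [4, 2]
Peg 2: [5, 3]

After move 5 (2->1):
Peg 0: [1]
Peg 1: [4, 2]
Peg 2: [5, 3]

After move 6 (0->2):
Peg 0: []
Peg 1: [4, 2]
Peg 2: [5, 3, 1]

After move 7 (1->2):
Peg 0: []
Peg 1: [4, 2]
Peg 2: [5, 3, 1]

After move 8 (1->2):
Peg 0: []
Peg 1: [4, 2]
Peg 2: [5, 3, 1]

After move 9 (1->1):
Peg 0: []
Peg 1: [4, 2]
Peg 2: [5, 3, 1]

After move 10 (0->0):
Peg 0: []
Peg 1: [4, 2]
Peg 2: [5, 3, 1]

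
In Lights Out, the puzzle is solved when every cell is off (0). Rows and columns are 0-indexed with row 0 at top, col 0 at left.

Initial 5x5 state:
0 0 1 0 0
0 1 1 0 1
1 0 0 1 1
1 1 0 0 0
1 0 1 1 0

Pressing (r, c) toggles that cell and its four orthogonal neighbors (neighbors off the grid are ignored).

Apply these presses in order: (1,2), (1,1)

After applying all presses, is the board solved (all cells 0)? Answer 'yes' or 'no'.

After press 1 at (1,2):
0 0 0 0 0
0 0 0 1 1
1 0 1 1 1
1 1 0 0 0
1 0 1 1 0

After press 2 at (1,1):
0 1 0 0 0
1 1 1 1 1
1 1 1 1 1
1 1 0 0 0
1 0 1 1 0

Lights still on: 16

Answer: no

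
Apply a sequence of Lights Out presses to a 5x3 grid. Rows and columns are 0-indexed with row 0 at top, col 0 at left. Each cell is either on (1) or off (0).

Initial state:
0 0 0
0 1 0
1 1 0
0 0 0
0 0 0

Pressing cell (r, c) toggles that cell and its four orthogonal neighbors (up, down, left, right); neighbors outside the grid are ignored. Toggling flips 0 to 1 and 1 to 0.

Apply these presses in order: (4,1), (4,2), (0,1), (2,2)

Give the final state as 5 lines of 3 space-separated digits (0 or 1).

After press 1 at (4,1):
0 0 0
0 1 0
1 1 0
0 1 0
1 1 1

After press 2 at (4,2):
0 0 0
0 1 0
1 1 0
0 1 1
1 0 0

After press 3 at (0,1):
1 1 1
0 0 0
1 1 0
0 1 1
1 0 0

After press 4 at (2,2):
1 1 1
0 0 1
1 0 1
0 1 0
1 0 0

Answer: 1 1 1
0 0 1
1 0 1
0 1 0
1 0 0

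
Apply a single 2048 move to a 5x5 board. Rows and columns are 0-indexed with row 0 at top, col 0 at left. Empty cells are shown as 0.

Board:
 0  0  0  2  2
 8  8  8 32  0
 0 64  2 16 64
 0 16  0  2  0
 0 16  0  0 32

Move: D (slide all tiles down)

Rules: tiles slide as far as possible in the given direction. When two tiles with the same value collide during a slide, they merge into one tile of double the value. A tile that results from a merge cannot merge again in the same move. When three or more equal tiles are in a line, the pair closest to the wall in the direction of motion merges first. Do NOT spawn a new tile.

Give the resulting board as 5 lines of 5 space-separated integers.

Answer:  0  0  0  0  0
 0  0  0  2  0
 0  8  0 32  2
 0 64  8 16 64
 8 32  2  2 32

Derivation:
Slide down:
col 0: [0, 8, 0, 0, 0] -> [0, 0, 0, 0, 8]
col 1: [0, 8, 64, 16, 16] -> [0, 0, 8, 64, 32]
col 2: [0, 8, 2, 0, 0] -> [0, 0, 0, 8, 2]
col 3: [2, 32, 16, 2, 0] -> [0, 2, 32, 16, 2]
col 4: [2, 0, 64, 0, 32] -> [0, 0, 2, 64, 32]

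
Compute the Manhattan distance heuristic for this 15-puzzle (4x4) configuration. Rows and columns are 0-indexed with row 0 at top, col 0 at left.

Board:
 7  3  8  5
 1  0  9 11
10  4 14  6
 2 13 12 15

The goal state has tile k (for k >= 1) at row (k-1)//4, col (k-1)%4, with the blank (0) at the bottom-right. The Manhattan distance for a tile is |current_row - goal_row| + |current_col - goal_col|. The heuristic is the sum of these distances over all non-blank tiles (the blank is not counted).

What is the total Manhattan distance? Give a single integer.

Answer: 34

Derivation:
Tile 7: at (0,0), goal (1,2), distance |0-1|+|0-2| = 3
Tile 3: at (0,1), goal (0,2), distance |0-0|+|1-2| = 1
Tile 8: at (0,2), goal (1,3), distance |0-1|+|2-3| = 2
Tile 5: at (0,3), goal (1,0), distance |0-1|+|3-0| = 4
Tile 1: at (1,0), goal (0,0), distance |1-0|+|0-0| = 1
Tile 9: at (1,2), goal (2,0), distance |1-2|+|2-0| = 3
Tile 11: at (1,3), goal (2,2), distance |1-2|+|3-2| = 2
Tile 10: at (2,0), goal (2,1), distance |2-2|+|0-1| = 1
Tile 4: at (2,1), goal (0,3), distance |2-0|+|1-3| = 4
Tile 14: at (2,2), goal (3,1), distance |2-3|+|2-1| = 2
Tile 6: at (2,3), goal (1,1), distance |2-1|+|3-1| = 3
Tile 2: at (3,0), goal (0,1), distance |3-0|+|0-1| = 4
Tile 13: at (3,1), goal (3,0), distance |3-3|+|1-0| = 1
Tile 12: at (3,2), goal (2,3), distance |3-2|+|2-3| = 2
Tile 15: at (3,3), goal (3,2), distance |3-3|+|3-2| = 1
Sum: 3 + 1 + 2 + 4 + 1 + 3 + 2 + 1 + 4 + 2 + 3 + 4 + 1 + 2 + 1 = 34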